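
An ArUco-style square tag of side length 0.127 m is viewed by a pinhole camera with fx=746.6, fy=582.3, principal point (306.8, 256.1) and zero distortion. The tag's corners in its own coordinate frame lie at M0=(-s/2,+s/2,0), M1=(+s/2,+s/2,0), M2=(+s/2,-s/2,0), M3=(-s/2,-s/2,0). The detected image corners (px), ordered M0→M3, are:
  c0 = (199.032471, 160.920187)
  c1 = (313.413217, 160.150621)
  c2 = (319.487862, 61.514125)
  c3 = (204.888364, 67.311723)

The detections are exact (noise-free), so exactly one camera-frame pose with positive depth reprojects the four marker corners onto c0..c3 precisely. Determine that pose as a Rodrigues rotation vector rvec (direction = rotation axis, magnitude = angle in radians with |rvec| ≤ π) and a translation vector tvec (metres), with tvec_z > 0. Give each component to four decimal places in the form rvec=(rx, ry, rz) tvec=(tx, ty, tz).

rvec=(-0.0126, 0.3219, 0.0468) tvec=(-0.0505, -0.1894, 0.7680)

Intrinsics K: fx=746.6, fy=582.3, cx=306.8, cy=256.1
Marker side s = 0.127 m; corners in marker frame (Z=0):
  M0 = (-0.0635, +0.0635, 0)
  M1 = (+0.0635, +0.0635, 0)
  M2 = (+0.0635, -0.0635, 0)
  M3 = (-0.0635, -0.0635, 0)
Detected image corners:
  c0 = (199.032471, 160.920187) px
  c1 = (313.413217, 160.150621) px
  c2 = (319.487862, 61.514125) px
  c3 = (204.888364, 67.311723) px
Planar DLT: solve 8×8 A·h = b for H (H[2,2]=1):
  H  [+794.67925 -48.61398 +257.70869]
  H  [-72.21346 +755.62905 +112.49751]
  H  [-0.41210 -0.00643 +1.00000]
B = K⁻¹H; ‖b₁‖=1.302005, ‖b₂‖=1.302005; λ = 2/(‖b₁‖+‖b₂‖) = 0.768046, sign → tz>0 ⇒ λ=+0.768046
r₁ = λ·B[:,0] = (+0.94757,+0.04396,-0.31651); r₂ = λ·B[:,1] = (-0.04798,+0.99884,-0.00494)
r₃ = r₁×r₂ = (+0.31593,+0.01986,+0.94858); SVD([r₁ r₂ r₃]) → R = UVᵀ:
  R  [+0.94757 -0.04798 +0.31593]
  R  [+0.04396 +0.99884 +0.01986]
  R  [-0.31651 -0.00494 +0.94858]
t = (-0.05050, -0.18941, +0.76805) m
tr R = 2.894982; θ = arccos((tr R − 1)/2) = 0.325499 rad = 18.650°
axis k = ((R−Rᵀ)₃₂, (R−Rᵀ)₁₃, (R−Rᵀ)₂₁) / (2 sinθ) = (-0.038777, +0.988854, +0.143750)
rvec = θ·k = (-0.012622, +0.321871, +0.046790)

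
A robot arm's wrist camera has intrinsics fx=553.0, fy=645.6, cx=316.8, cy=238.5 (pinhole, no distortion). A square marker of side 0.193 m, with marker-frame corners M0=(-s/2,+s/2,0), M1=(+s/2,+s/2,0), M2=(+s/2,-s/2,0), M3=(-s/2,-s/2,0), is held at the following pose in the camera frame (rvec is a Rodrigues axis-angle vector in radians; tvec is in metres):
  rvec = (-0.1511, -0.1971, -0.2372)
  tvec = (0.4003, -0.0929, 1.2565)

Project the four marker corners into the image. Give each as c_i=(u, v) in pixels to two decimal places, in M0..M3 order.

c0=(466.88, 249.49) c1=(542.46, 227.68) c2=(517.76, 135.00) c3=(442.83, 153.36)

Intrinsics K: fx=553.0, fy=645.6, cx=316.8, cy=238.5
Marker side s = 0.193 m; corners in marker frame (Z=0):
  M0 = (-0.0965, +0.0965, 0)
  M1 = (+0.0965, +0.0965, 0)
  M2 = (+0.0965, -0.0965, 0)
  M3 = (-0.0965, -0.0965, 0)
rvec = (-0.1511, -0.1971, -0.2372), |rvec| = θ = 0.34343 rad = 19.677°
Rodrigues: sinθ=0.33672, 1−cosθ=0.05839; R = I + sinθ·[k]× + (1−cosθ)·[k]×²:
    [+0.95291 +0.24731 -0.17550]
    [-0.21782 +0.96084 +0.17129]
    [+0.21099 -0.12500 +0.96946]
t = (0.4003, -0.0929, 1.2565) m
M0: Pc = R·M0+t = (+0.33221, +0.02084, +1.22408); u = 553.0·(+0.33221)/1.22408 + 316.8 = 466.8820, v = 645.6·(+0.02084)/1.22408 + 238.5 = 249.4917
M1: Pc = R·M1+t = (+0.51612, -0.02120, +1.26480); u = 553.0·(+0.51612)/1.26480 + 316.8 = 542.4605, v = 645.6·(-0.02120)/1.26480 + 238.5 = 227.6795
M2: Pc = R·M2+t = (+0.46839, -0.20664, +1.28892); u = 553.0·(+0.46839)/1.28892 + 316.8 = 517.7583, v = 645.6·(-0.20664)/1.28892 + 238.5 = 134.9972
M3: Pc = R·M3+t = (+0.28448, -0.16460, +1.24820); u = 553.0·(+0.28448)/1.24820 + 316.8 = 442.8348, v = 645.6·(-0.16460)/1.24820 + 238.5 = 153.3642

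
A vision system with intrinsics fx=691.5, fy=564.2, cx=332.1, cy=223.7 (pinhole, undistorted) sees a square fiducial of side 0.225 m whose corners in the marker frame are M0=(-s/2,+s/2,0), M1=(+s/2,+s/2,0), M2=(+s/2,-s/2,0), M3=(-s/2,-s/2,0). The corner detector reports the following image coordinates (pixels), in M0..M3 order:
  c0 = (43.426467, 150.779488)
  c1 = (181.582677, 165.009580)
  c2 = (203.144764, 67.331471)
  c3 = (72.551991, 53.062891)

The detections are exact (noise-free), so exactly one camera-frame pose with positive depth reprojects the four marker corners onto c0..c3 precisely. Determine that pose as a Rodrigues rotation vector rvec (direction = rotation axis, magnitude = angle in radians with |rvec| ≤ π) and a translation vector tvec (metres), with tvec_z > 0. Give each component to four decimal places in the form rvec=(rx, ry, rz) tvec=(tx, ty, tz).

rvec=(-0.2842, -0.0605, 0.1152) tvec=(-0.3473, -0.2392, 1.1640)

Intrinsics K: fx=691.5, fy=564.2, cx=332.1, cy=223.7
Marker side s = 0.225 m; corners in marker frame (Z=0):
  M0 = (-0.1125, +0.1125, 0)
  M1 = (+0.1125, +0.1125, 0)
  M2 = (+0.1125, -0.1125, 0)
  M3 = (-0.1125, -0.1125, 0)
Detected image corners:
  c0 = (43.426467, 150.779488) px
  c1 = (181.582677, 165.009580) px
  c2 = (203.144764, 67.331471) px
  c3 = (72.551991, 53.062891) px
Planar DLT: solve 8×8 A·h = b for H (H[2,2]=1):
  H  [+601.41849 -143.00448 +125.80438]
  H  [+67.39072 +407.69643 +107.73950]
  H  [+0.03721 -0.24314 +1.00000]
B = K⁻¹H; ‖b₁‖=0.859073, ‖b₂‖=0.859073; λ = 2/(‖b₁‖+‖b₂‖) = 1.164045, sign → tz>0 ⇒ λ=+1.164045
r₁ = λ·B[:,0] = (+0.99160,+0.12186,+0.04332); r₂ = λ·B[:,1] = (-0.10480,+0.95337,-0.28303)
r₃ = r₁×r₂ = (-0.07579,+0.27611,+0.95813); SVD([r₁ r₂ r₃]) → R = UVᵀ:
  R  [+0.99160 -0.10480 -0.07579]
  R  [+0.12186 +0.95337 +0.27611]
  R  [+0.04332 -0.28303 +0.95813]
t = (-0.34727, -0.23925, +1.16405) m
tr R = 2.903102; θ = arccos((tr R − 1)/2) = 0.312555 rad = 17.908°
axis k = ((R−Rᵀ)₃₂, (R−Rᵀ)₁₃, (R−Rᵀ)₂₁) / (2 sinθ) = (-0.909200, -0.193677, +0.368572)
rvec = θ·k = (-0.284175, -0.060535, +0.115199)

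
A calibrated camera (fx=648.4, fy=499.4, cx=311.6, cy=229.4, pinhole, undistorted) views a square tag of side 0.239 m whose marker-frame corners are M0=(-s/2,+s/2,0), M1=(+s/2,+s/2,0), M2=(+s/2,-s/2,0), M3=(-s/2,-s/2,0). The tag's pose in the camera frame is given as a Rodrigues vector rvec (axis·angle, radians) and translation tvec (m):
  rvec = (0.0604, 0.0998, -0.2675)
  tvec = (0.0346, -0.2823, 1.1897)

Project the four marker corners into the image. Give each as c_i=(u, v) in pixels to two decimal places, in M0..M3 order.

c0=(285.73, 173.13) c1=(410.92, 145.60) c2=(376.58, 46.73) c3=(250.96, 76.61)

Intrinsics K: fx=648.4, fy=499.4, cx=311.6, cy=229.4
Marker side s = 0.239 m; corners in marker frame (Z=0):
  M0 = (-0.1195, +0.1195, 0)
  M1 = (+0.1195, +0.1195, 0)
  M2 = (+0.1195, -0.1195, 0)
  M3 = (-0.1195, -0.1195, 0)
rvec = (0.0604, 0.0998, -0.2675), |rvec| = θ = 0.29183 rad = 16.721°
Rodrigues: sinθ=0.28770, 1−cosθ=0.04228; R = I + sinθ·[k]× + (1−cosθ)·[k]×²:
    [+0.95953 +0.26671 +0.09037]
    [-0.26073 +0.96266 -0.07280]
    [-0.10641 +0.04629 +0.99324]
t = (0.0346, -0.2823, 1.1897) m
M0: Pc = R·M0+t = (-0.04819, -0.13610, +1.20795); u = 648.4·(-0.04819)/1.20795 + 311.6 = 285.7317, v = 499.4·(-0.13610)/1.20795 + 229.4 = 173.1304
M1: Pc = R·M1+t = (+0.18114, -0.19842, +1.18252); u = 648.4·(+0.18114)/1.18252 + 311.6 = 410.9209, v = 499.4·(-0.19842)/1.18252 + 229.4 = 145.6039
M2: Pc = R·M2+t = (+0.11739, -0.42850, +1.17145); u = 648.4·(+0.11739)/1.17145 + 311.6 = 376.5765, v = 499.4·(-0.42850)/1.17145 + 229.4 = 46.7288
M3: Pc = R·M3+t = (-0.11194, -0.36618, +1.19688); u = 648.4·(-0.11194)/1.19688 + 311.6 = 250.9598, v = 499.4·(-0.36618)/1.19688 + 229.4 = 76.6107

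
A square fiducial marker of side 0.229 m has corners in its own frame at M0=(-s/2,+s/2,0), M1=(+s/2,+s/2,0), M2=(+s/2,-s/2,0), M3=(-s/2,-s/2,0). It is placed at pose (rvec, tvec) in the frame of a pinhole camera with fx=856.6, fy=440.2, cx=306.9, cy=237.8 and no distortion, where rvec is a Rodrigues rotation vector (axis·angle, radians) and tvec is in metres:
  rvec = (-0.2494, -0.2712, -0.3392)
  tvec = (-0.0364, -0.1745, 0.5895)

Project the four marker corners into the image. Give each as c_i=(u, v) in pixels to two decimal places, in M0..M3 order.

Intrinsics K: fx=856.6, fy=440.2, cx=306.9, cy=237.8
Marker side s = 0.229 m; corners in marker frame (Z=0):
  M0 = (-0.1145, +0.1145, 0)
  M1 = (+0.1145, +0.1145, 0)
  M2 = (+0.1145, -0.1145, 0)
  M3 = (-0.1145, -0.1145, 0)
rvec = (-0.2494, -0.2712, -0.3392), |rvec| = θ = 0.50081 rad = 28.694°
Rodrigues: sinθ=0.48013, 1−cosθ=0.12280; R = I + sinθ·[k]× + (1−cosθ)·[k]×²:
    [+0.90765 +0.35832 -0.21858]
    [-0.29208 +0.91321 +0.28415]
    [+0.30143 -0.19406 +0.93353]
t = (-0.0364, -0.1745, 0.5895) m
M0: Pc = R·M0+t = (-0.09930, -0.03649, +0.53277); u = 856.6·(-0.09930)/0.53277 + 306.9 = 147.2438, v = 440.2·(-0.03649)/0.53277 + 237.8 = 207.6463
M1: Pc = R·M1+t = (+0.10855, -0.10338, +0.60179); u = 856.6·(+0.10855)/0.60179 + 306.9 = 461.4160, v = 440.2·(-0.10338)/0.60179 + 237.8 = 162.1789
M2: Pc = R·M2+t = (+0.02650, -0.31251, +0.64623); u = 856.6·(+0.02650)/0.64623 + 306.9 = 342.0251, v = 440.2·(-0.31251)/0.64623 + 237.8 = 24.9281
M3: Pc = R·M3+t = (-0.18135, -0.24562, +0.57721); u = 856.6·(-0.18135)/0.57721 + 306.9 = 37.7639, v = 440.2·(-0.24562)/0.57721 + 237.8 = 50.4814

c0=(147.24, 207.65) c1=(461.42, 162.18) c2=(342.03, 24.93) c3=(37.76, 50.48)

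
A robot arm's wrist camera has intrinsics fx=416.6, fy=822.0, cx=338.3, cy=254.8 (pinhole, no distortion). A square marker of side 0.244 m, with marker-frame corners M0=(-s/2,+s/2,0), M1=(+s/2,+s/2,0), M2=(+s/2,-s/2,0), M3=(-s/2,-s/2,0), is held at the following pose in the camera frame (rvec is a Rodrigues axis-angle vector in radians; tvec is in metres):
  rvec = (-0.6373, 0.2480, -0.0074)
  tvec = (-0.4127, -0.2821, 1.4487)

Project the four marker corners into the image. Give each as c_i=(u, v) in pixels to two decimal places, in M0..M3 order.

Intrinsics K: fx=416.6, fy=822.0, cx=338.3, cy=254.8
Marker side s = 0.244 m; corners in marker frame (Z=0):
  M0 = (-0.1220, +0.1220, 0)
  M1 = (+0.1220, +0.1220, 0)
  M2 = (+0.1220, -0.1220, 0)
  M3 = (-0.1220, -0.1220, 0)
rvec = (-0.6373, 0.2480, -0.0074), |rvec| = θ = 0.68389 rad = 39.184°
Rodrigues: sinθ=0.63182, 1−cosθ=0.22488; R = I + sinθ·[k]× + (1−cosθ)·[k]×²:
    [+0.97040 -0.06916 +0.23138]
    [-0.08283 +0.80469 +0.58789]
    [-0.22685 -0.58965 +0.77515]
t = (-0.4127, -0.2821, 1.4487) m
M0: Pc = R·M0+t = (-0.53953, -0.17382, +1.40444); u = 416.6·(-0.53953)/1.40444 + 338.3 = 178.2598, v = 822.0·(-0.17382)/1.40444 + 254.8 = 153.0638
M1: Pc = R·M1+t = (-0.30275, -0.19403, +1.34909); u = 416.6·(-0.30275)/1.34909 + 338.3 = 244.8110, v = 822.0·(-0.19403)/1.34909 + 254.8 = 136.5756
M2: Pc = R·M2+t = (-0.28587, -0.39038, +1.49296); u = 416.6·(-0.28587)/1.49296 + 338.3 = 258.5290, v = 822.0·(-0.39038)/1.49296 + 254.8 = 39.8647
M3: Pc = R·M3+t = (-0.52265, -0.37017, +1.54831); u = 416.6·(-0.52265)/1.54831 + 338.3 = 197.6716, v = 822.0·(-0.37017)/1.54831 + 254.8 = 58.2781

c0=(178.26, 153.06) c1=(244.81, 136.58) c2=(258.53, 39.86) c3=(197.67, 58.28)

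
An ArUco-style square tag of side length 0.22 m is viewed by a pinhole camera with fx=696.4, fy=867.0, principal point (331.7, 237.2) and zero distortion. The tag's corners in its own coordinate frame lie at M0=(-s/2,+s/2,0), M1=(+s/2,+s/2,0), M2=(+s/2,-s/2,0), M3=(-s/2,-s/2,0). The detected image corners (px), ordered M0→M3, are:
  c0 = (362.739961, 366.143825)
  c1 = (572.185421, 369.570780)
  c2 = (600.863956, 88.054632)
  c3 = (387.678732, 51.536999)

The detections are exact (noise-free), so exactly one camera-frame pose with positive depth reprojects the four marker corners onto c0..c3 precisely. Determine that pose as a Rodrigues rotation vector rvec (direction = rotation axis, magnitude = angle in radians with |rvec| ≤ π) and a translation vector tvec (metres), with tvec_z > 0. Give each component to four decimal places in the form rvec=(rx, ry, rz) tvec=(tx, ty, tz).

rvec=(0.1056, -0.3179, 0.0773) tvec=(0.1417, -0.0114, 0.6377)

Intrinsics K: fx=696.4, fy=867.0, cx=331.7, cy=237.2
Marker side s = 0.22 m; corners in marker frame (Z=0):
  M0 = (-0.1100, +0.1100, 0)
  M1 = (+0.1100, +0.1100, 0)
  M2 = (+0.1100, -0.1100, 0)
  M3 = (-0.1100, -0.1100, 0)
Detected image corners:
  c0 = (362.739961, 366.143825) px
  c1 = (572.185421, 369.570780) px
  c2 = (600.863956, 88.054632) px
  c3 = (387.678732, 51.536999) px
Planar DLT: solve 8×8 A·h = b for H (H[2,2]=1):
  H  [+1198.43691 -53.43783 +486.40928]
  H  [+197.92518 +1382.07581 +221.71864]
  H  [+0.49504 +0.14325 +1.00000]
B = K⁻¹H; ‖b₁‖=1.568198, ‖b₂‖=1.568198; λ = 2/(‖b₁‖+‖b₂‖) = 0.637674, sign → tz>0 ⇒ λ=+0.637674
r₁ = λ·B[:,0] = (+0.94702,+0.05921,+0.31567); r₂ = λ·B[:,1] = (-0.09244,+0.99152,+0.09134)
r₃ = r₁×r₂ = (-0.30759,-0.11569,+0.94446); SVD([r₁ r₂ r₃]) → R = UVᵀ:
  R  [+0.94702 -0.09244 -0.30759]
  R  [+0.05921 +0.99152 -0.11569]
  R  [+0.31567 +0.09134 +0.94446]
t = (+0.14166, -0.01139, +0.63767) m
tr R = 2.883000; θ = arccos((tr R − 1)/2) = 0.343742 rad = 19.695°
axis k = ((R−Rᵀ)₃₂, (R−Rᵀ)₁₃, (R−Rᵀ)₂₁) / (2 sinθ) = (+0.307155, -0.924681, +0.224990)
rvec = θ·k = (+0.105582, -0.317852, +0.077339)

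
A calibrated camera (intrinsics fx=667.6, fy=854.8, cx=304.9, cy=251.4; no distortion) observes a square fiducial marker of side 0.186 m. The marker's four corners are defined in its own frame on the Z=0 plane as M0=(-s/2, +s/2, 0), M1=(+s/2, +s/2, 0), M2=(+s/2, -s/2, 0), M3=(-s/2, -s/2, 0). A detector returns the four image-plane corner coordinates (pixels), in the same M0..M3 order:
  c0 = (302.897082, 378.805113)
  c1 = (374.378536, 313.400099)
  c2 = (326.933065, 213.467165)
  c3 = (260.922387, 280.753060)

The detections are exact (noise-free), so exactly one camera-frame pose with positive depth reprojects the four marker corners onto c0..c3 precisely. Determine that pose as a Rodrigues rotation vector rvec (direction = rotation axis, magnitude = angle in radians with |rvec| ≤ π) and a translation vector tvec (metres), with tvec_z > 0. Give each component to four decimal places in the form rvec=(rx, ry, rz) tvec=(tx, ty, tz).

Intrinsics K: fx=667.6, fy=854.8, cx=304.9, cy=251.4
Marker side s = 0.186 m; corners in marker frame (Z=0):
  M0 = (-0.0930, +0.0930, 0)
  M1 = (+0.0930, +0.0930, 0)
  M2 = (+0.0930, -0.0930, 0)
  M3 = (-0.0930, -0.0930, 0)
Detected image corners:
  c0 = (302.897082, 378.805113) px
  c1 = (374.378536, 313.400099) px
  c2 = (326.933065, 213.467165) px
  c3 = (260.922387, 280.753060) px
Planar DLT: solve 8×8 A·h = b for H (H[2,2]=1):
  H  [+283.59536 +160.39805 +314.89368]
  H  [-437.14803 +457.43459 +296.28331]
  H  [-0.27084 -0.25170 +1.00000]
B = K⁻¹H; ‖b₁‖=0.748738, ‖b₂‖=0.748738; λ = 2/(‖b₁‖+‖b₂‖) = 1.335580, sign → tz>0 ⇒ λ=+1.335580
r₁ = λ·B[:,0] = (+0.73256,-0.57663,-0.36173); r₂ = λ·B[:,1] = (+0.47442,+0.81359,-0.33617)
r₃ = r₁×r₂ = (+0.48814,+0.07465,+0.86956); SVD([r₁ r₂ r₃]) → R = UVᵀ:
  R  [+0.73256 +0.47442 +0.48814]
  R  [-0.57663 +0.81359 +0.07465]
  R  [-0.36173 -0.33617 +0.86956]
t = (+0.01999, +0.07013, +1.33558) m
tr R = 2.415709; θ = arccos((tr R − 1)/2) = 0.784340 rad = 44.939°
axis k = ((R−Rᵀ)₃₂, (R−Rᵀ)₁₃, (R−Rᵀ)₂₁) / (2 sinθ) = (-0.290797, +0.601590, -0.743993)
rvec = θ·k = (-0.228084, +0.471851, -0.583544)

rvec=(-0.2281, 0.4719, -0.5835) tvec=(0.0200, 0.0701, 1.3356)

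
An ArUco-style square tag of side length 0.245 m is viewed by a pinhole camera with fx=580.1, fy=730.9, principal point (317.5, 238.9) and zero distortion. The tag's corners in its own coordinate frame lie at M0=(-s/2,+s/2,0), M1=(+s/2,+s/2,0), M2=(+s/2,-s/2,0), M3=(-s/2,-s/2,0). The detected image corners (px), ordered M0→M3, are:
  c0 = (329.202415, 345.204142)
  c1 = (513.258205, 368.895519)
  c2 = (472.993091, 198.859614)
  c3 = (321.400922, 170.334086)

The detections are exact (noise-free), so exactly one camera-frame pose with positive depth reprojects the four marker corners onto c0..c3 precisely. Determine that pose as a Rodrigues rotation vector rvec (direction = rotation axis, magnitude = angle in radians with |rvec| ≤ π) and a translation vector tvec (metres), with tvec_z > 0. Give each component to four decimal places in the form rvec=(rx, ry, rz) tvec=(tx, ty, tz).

rvec=(-0.7273, -0.2326, 0.0514) tvec=(0.1292, 0.0260, 0.8061)

Intrinsics K: fx=580.1, fy=730.9, cx=317.5, cy=238.9
Marker side s = 0.245 m; corners in marker frame (Z=0):
  M0 = (-0.1225, +0.1225, 0)
  M1 = (+0.1225, +0.1225, 0)
  M2 = (+0.1225, -0.1225, 0)
  M3 = (-0.1225, -0.1225, 0)
Detected image corners:
  c0 = (329.202415, 345.204142) px
  c1 = (513.258205, 368.895519) px
  c2 = (472.993091, 198.859614) px
  c3 = (321.400922, 170.334086) px
Planar DLT: solve 8×8 A·h = b for H (H[2,2]=1):
  H  [+776.16632 -237.07023 +410.45910]
  H  [+172.32335 +480.49915 +262.50426]
  H  [+0.23913 -0.82379 +1.00000]
B = K⁻¹H; ‖b₁‖=1.240616, ‖b₂‖=1.240616; λ = 2/(‖b₁‖+‖b₂‖) = 0.806051, sign → tz>0 ⇒ λ=+0.806051
r₁ = λ·B[:,0] = (+0.97299,+0.12704,+0.19275); r₂ = λ·B[:,1] = (+0.03402,+0.74694,-0.66402)
r₃ = r₁×r₂ = (-0.22833,+0.65264,+0.72245); SVD([r₁ r₂ r₃]) → R = UVᵀ:
  R  [+0.97299 +0.03402 -0.22833]
  R  [+0.12704 +0.74694 +0.65264]
  R  [+0.19275 -0.66402 +0.72245]
t = (+0.12917, +0.02603, +0.80605) m
tr R = 2.442377; θ = arccos((tr R − 1)/2) = 0.765280 rad = 43.847°
axis k = ((R−Rᵀ)₃₂, (R−Rᵀ)₁₃, (R−Rᵀ)₂₁) / (2 sinθ) = (-0.950326, -0.303928, +0.067139)
rvec = θ·k = (-0.727265, -0.232590, +0.051380)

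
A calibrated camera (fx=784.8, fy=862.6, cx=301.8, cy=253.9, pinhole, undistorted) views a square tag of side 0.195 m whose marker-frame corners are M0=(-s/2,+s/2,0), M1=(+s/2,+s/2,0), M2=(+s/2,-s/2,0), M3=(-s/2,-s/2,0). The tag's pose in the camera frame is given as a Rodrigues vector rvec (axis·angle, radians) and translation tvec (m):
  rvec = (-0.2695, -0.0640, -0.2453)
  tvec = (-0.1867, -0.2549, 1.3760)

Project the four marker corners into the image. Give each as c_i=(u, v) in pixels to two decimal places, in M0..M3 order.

Intrinsics K: fx=784.8, fy=862.6, cx=301.8, cy=253.9
Marker side s = 0.195 m; corners in marker frame (Z=0):
  M0 = (-0.0975, +0.0975, 0)
  M1 = (+0.0975, +0.0975, 0)
  M2 = (+0.0975, -0.0975, 0)
  M3 = (-0.0975, -0.0975, 0)
rvec = (-0.2695, -0.0640, -0.2453), |rvec| = θ = 0.37000 rad = 21.199°
Rodrigues: sinθ=0.36161, 1−cosθ=0.06767; R = I + sinθ·[k]× + (1−cosθ)·[k]×²:
    [+0.96823 +0.24827 -0.02987]
    [-0.23122 +0.93435 +0.27115]
    [+0.09523 -0.25563 +0.96207]
t = (-0.1867, -0.2549, 1.3760) m
M0: Pc = R·M0+t = (-0.25690, -0.14126, +1.34179); u = 784.8·(-0.25690)/1.34179 + 301.8 = 151.5439, v = 862.6·(-0.14126)/1.34179 + 253.9 = 163.0898
M1: Pc = R·M1+t = (-0.06809, -0.18634, +1.36036); u = 784.8·(-0.06809)/1.36036 + 301.8 = 262.5177, v = 862.6·(-0.18634)/1.36036 + 253.9 = 135.7399
M2: Pc = R·M2+t = (-0.11650, -0.36854, +1.41021); u = 784.8·(-0.11650)/1.41021 + 301.8 = 236.9642, v = 862.6·(-0.36854)/1.41021 + 253.9 = 28.4688
M3: Pc = R·M3+t = (-0.30531, -0.32346, +1.39164); u = 784.8·(-0.30531)/1.39164 + 301.8 = 129.6245, v = 862.6·(-0.32346)/1.39164 + 253.9 = 53.4076

c0=(151.54, 163.09) c1=(262.52, 135.74) c2=(236.96, 28.47) c3=(129.62, 53.41)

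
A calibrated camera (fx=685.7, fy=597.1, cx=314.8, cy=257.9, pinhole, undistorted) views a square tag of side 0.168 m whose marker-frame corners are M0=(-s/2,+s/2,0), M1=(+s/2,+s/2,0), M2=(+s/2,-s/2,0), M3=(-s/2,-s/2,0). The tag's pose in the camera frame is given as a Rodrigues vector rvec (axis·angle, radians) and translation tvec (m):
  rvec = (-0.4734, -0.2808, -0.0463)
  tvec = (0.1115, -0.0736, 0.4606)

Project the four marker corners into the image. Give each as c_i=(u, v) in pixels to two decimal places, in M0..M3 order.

Intrinsics K: fx=685.7, fy=597.1, cx=314.8, cy=257.9
Marker side s = 0.168 m; corners in marker frame (Z=0):
  M0 = (-0.0840, +0.0840, 0)
  M1 = (+0.0840, +0.0840, 0)
  M2 = (+0.0840, -0.0840, 0)
  M3 = (-0.0840, -0.0840, 0)
rvec = (-0.4734, -0.2808, -0.0463), |rvec| = θ = 0.55236 rad = 31.648°
Rodrigues: sinθ=0.52470, 1−cosθ=0.14871; R = I + sinθ·[k]× + (1−cosθ)·[k]×²:
    [+0.96052 +0.10877 -0.25605]
    [+0.02081 +0.88972 +0.45603]
    [+0.27742 -0.44336 +0.85233]
t = (0.1115, -0.0736, 0.4606) m
M0: Pc = R·M0+t = (+0.03995, -0.00061, +0.40005); u = 685.7·(+0.03995)/0.40005 + 314.8 = 383.2802, v = 597.1·(-0.00061)/0.40005 + 257.9 = 256.9872
M1: Pc = R·M1+t = (+0.20132, +0.00288, +0.44666); u = 685.7·(+0.20132)/0.44666 + 314.8 = 623.8613, v = 597.1·(+0.00288)/0.44666 + 257.9 = 261.7564
M2: Pc = R·M2+t = (+0.18305, -0.14659, +0.52115); u = 685.7·(+0.18305)/0.52115 + 314.8 = 555.6451, v = 597.1·(-0.14659)/0.52115 + 257.9 = 89.9469
M3: Pc = R·M3+t = (+0.02168, -0.15008, +0.47454); u = 685.7·(+0.02168)/0.47454 + 314.8 = 346.1259, v = 597.1·(-0.15008)/0.47454 + 257.9 = 69.0521

c0=(383.28, 256.99) c1=(623.86, 261.76) c2=(555.65, 89.95) c3=(346.13, 69.05)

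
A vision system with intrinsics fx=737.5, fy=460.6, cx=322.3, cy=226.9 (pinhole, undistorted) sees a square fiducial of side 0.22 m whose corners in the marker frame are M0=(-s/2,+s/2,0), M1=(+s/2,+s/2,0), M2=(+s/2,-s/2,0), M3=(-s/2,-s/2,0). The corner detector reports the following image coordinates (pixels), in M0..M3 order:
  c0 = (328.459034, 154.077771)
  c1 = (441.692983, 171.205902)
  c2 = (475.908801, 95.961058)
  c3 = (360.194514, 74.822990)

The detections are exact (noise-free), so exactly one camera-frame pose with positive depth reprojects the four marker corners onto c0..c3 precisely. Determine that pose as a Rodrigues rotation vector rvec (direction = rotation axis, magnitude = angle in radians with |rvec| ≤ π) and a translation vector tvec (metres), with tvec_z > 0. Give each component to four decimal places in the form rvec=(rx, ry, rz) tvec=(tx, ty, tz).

Intrinsics K: fx=737.5, fy=460.6, cx=322.3, cy=226.9
Marker side s = 0.22 m; corners in marker frame (Z=0):
  M0 = (-0.1100, +0.1100, 0)
  M1 = (+0.1100, +0.1100, 0)
  M2 = (+0.1100, -0.1100, 0)
  M3 = (-0.1100, -0.1100, 0)
Detected image corners:
  c0 = (328.459034, 154.077771) px
  c1 = (441.692983, 171.205902) px
  c2 = (475.908801, 95.961058) px
  c3 = (360.194514, 74.822990) px
Planar DLT: solve 8×8 A·h = b for H (H[2,2]=1):
  H  [+599.53609 -87.62073 +402.52531]
  H  [+111.30211 +370.20608 +124.88486]
  H  [+0.19747 +0.15537 +1.00000]
B = K⁻¹H; ‖b₁‖=0.766703, ‖b₂‖=0.766703; λ = 2/(‖b₁‖+‖b₂‖) = 1.304287, sign → tz>0 ⇒ λ=+1.304287
r₁ = λ·B[:,0] = (+0.94774,+0.18830,+0.25755); r₂ = λ·B[:,1] = (-0.24352,+0.94849,+0.20265)
r₃ = r₁×r₂ = (-0.20613,-0.25478,+0.94478); SVD([r₁ r₂ r₃]) → R = UVᵀ:
  R  [+0.94774 -0.24352 -0.20613]
  R  [+0.18830 +0.94849 -0.25478]
  R  [+0.25755 +0.20265 +0.94478]
t = (+0.14188, -0.28888, +1.30429) m
tr R = 2.841004; θ = arccos((tr R − 1)/2) = 0.401433 rad = 23.000°
axis k = ((R−Rᵀ)₃₂, (R−Rᵀ)₁₃, (R−Rᵀ)₂₁) / (2 sinθ) = (+0.585332, -0.593341, +0.552569)
rvec = θ·k = (+0.234972, -0.238187, +0.221820)

rvec=(0.2350, -0.2382, 0.2218) tvec=(0.1419, -0.2889, 1.3043)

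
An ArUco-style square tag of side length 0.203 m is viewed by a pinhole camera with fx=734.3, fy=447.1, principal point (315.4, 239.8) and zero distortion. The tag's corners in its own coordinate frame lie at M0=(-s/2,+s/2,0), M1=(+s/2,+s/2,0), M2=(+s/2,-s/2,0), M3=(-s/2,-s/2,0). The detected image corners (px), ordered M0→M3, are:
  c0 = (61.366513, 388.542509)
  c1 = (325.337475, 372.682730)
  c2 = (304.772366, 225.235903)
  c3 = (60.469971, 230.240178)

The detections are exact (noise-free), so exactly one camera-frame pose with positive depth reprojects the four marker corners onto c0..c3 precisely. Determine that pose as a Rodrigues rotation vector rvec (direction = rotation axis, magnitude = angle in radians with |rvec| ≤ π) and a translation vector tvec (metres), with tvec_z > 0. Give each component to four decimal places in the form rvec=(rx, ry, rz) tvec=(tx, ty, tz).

rvec=(-0.2451, -0.1877, -0.0632) tvec=(-0.1001, 0.0815, 0.5956)

Intrinsics K: fx=734.3, fy=447.1, cx=315.4, cy=239.8
Marker side s = 0.203 m; corners in marker frame (Z=0):
  M0 = (-0.1015, +0.1015, 0)
  M1 = (+0.1015, +0.1015, 0)
  M2 = (+0.1015, -0.1015, 0)
  M3 = (-0.1015, -0.1015, 0)
Detected image corners:
  c0 = (61.366513, 388.542509) px
  c1 = (325.337475, 372.682730) px
  c2 = (304.772366, 225.235903) px
  c3 = (60.469971, 230.240178) px
Planar DLT: solve 8×8 A·h = b for H (H[2,2]=1):
  H  [+1310.65511 -19.78377 +191.93550]
  H  [+47.88619 +632.08724 +300.94076]
  H  [+0.32285 -0.39488 +1.00000]
B = K⁻¹H; ‖b₁‖=1.678891, ‖b₂‖=1.678891; λ = 2/(‖b₁‖+‖b₂‖) = 0.595631, sign → tz>0 ⇒ λ=+0.595631
r₁ = λ·B[:,0] = (+0.98055,-0.03935,+0.19230); r₂ = λ·B[:,1] = (+0.08498,+0.96822,-0.23520)
r₃ = r₁×r₂ = (-0.17694,+0.24697,+0.95273); SVD([r₁ r₂ r₃]) → R = UVᵀ:
  R  [+0.98055 +0.08498 -0.17694]
  R  [-0.03935 +0.96822 +0.24697]
  R  [+0.19230 -0.23520 +0.95273]
t = (-0.10015, +0.08145, +0.59563) m
tr R = 2.901503; θ = arccos((tr R − 1)/2) = 0.315144 rad = 18.056°
axis k = ((R−Rᵀ)₃₂, (R−Rᵀ)₁₃, (R−Rᵀ)₂₁) / (2 sinθ) = (-0.777817, -0.595634, -0.200552)
rvec = θ·k = (-0.245124, -0.187711, -0.063203)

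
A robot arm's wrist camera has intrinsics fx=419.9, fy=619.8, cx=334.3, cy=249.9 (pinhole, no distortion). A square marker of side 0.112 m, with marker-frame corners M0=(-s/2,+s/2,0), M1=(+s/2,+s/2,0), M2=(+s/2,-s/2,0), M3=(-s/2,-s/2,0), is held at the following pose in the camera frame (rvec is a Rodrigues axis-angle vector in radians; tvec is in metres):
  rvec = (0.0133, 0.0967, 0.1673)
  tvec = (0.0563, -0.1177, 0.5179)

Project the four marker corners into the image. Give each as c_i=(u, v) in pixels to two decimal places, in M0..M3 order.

c0=(327.95, 165.00) c1=(417.65, 185.79) c2=(433.27, 51.66) c3=(342.84, 33.50)

Intrinsics K: fx=419.9, fy=619.8, cx=334.3, cy=249.9
Marker side s = 0.112 m; corners in marker frame (Z=0):
  M0 = (-0.0560, +0.0560, 0)
  M1 = (+0.0560, +0.0560, 0)
  M2 = (+0.0560, -0.0560, 0)
  M3 = (-0.0560, -0.0560, 0)
rvec = (0.0133, 0.0967, 0.1673), |rvec| = θ = 0.19369 rad = 11.098°
Rodrigues: sinθ=0.19248, 1−cosθ=0.01870; R = I + sinθ·[k]× + (1−cosθ)·[k]×²:
    [+0.98139 -0.16561 +0.09721]
    [+0.16690 +0.98596 -0.00515]
    [-0.09499 +0.02128 +0.99525]
t = (0.0563, -0.1177, 0.5179) m
M0: Pc = R·M0+t = (-0.00793, -0.07183, +0.52441); u = 419.9·(-0.00793)/0.52441 + 334.3 = 327.9487, v = 619.8·(-0.07183)/0.52441 + 249.9 = 165.0015
M1: Pc = R·M1+t = (+0.10198, -0.05314, +0.51377); u = 419.9·(+0.10198)/0.51377 + 334.3 = 417.6497, v = 619.8·(-0.05314)/0.51377 + 249.9 = 185.7935
M2: Pc = R·M2+t = (+0.12053, -0.16357, +0.51139); u = 419.9·(+0.12053)/0.51139 + 334.3 = 433.2686, v = 619.8·(-0.16357)/0.51139 + 249.9 = 51.6572
M3: Pc = R·M3+t = (+0.01062, -0.18226, +0.52203); u = 419.9·(+0.01062)/0.52203 + 334.3 = 342.8397, v = 619.8·(-0.18226)/0.52203 + 249.9 = 33.5038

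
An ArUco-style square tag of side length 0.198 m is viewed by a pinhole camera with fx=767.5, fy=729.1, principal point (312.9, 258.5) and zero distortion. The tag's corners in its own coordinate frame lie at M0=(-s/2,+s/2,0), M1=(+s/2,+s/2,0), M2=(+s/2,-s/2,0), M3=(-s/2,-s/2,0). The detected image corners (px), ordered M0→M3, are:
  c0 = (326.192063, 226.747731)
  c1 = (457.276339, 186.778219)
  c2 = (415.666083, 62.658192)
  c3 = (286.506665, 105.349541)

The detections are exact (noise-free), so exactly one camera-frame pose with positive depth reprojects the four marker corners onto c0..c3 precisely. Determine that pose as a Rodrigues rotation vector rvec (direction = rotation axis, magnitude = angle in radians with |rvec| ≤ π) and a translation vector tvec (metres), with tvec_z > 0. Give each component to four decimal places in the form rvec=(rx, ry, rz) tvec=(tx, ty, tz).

Intrinsics K: fx=767.5, fy=729.1, cx=312.9, cy=258.5
Marker side s = 0.198 m; corners in marker frame (Z=0):
  M0 = (-0.0990, +0.0990, 0)
  M1 = (+0.0990, +0.0990, 0)
  M2 = (+0.0990, -0.0990, 0)
  M3 = (-0.0990, -0.0990, 0)
Detected image corners:
  c0 = (326.192063, 226.747731) px
  c1 = (457.276339, 186.778219) px
  c2 = (415.666083, 62.658192) px
  c3 = (286.506665, 105.349541) px
Planar DLT: solve 8×8 A·h = b for H (H[2,2]=1):
  H  [+611.07767 +191.88049 +370.53873]
  H  [-226.80377 +614.68466 +145.41883]
  H  [-0.12408 -0.03595 +1.00000]
B = K⁻¹H; ‖b₁‖=0.896529, ‖b₂‖=0.896529; λ = 2/(‖b₁‖+‖b₂‖) = 1.115413, sign → tz>0 ⇒ λ=+1.115413
r₁ = λ·B[:,0] = (+0.94451,-0.29790,-0.13840); r₂ = λ·B[:,1] = (+0.29521,+0.95459,-0.04010)
r₃ = r₁×r₂ = (+0.14407,-0.00299,+0.98956); SVD([r₁ r₂ r₃]) → R = UVᵀ:
  R  [+0.94451 +0.29521 +0.14407]
  R  [-0.29790 +0.95459 -0.00299]
  R  [-0.13840 -0.04010 +0.98956]
t = (+0.08377, -0.17300, +1.11541) m
tr R = 2.888664; θ = arccos((tr R − 1)/2) = 0.335239 rad = 19.208°
axis k = ((R−Rᵀ)₃₂, (R−Rᵀ)₁₃, (R−Rᵀ)₂₁) / (2 sinθ) = (-0.056403, +0.429293, -0.901402)
rvec = θ·k = (-0.018909, +0.143916, -0.302185)

rvec=(-0.0189, 0.1439, -0.3022) tvec=(0.0838, -0.1730, 1.1154)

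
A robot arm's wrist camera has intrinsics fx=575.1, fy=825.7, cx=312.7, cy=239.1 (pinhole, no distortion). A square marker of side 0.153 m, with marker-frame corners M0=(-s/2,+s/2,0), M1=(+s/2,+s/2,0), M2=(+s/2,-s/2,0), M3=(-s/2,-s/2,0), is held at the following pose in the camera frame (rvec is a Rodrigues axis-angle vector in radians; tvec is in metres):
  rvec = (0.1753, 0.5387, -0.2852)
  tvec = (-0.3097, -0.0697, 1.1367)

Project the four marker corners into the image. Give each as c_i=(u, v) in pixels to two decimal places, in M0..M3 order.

Intrinsics K: fx=575.1, fy=825.7, cx=312.7, cy=239.1
Marker side s = 0.153 m; corners in marker frame (Z=0):
  M0 = (-0.0765, +0.0765, 0)
  M1 = (+0.0765, +0.0765, 0)
  M2 = (+0.0765, -0.0765, 0)
  M3 = (-0.0765, -0.0765, 0)
rvec = (0.1753, 0.5387, -0.2852), |rvec| = θ = 0.63425 rad = 36.340°
Rodrigues: sinθ=0.59257, 1−cosθ=0.19448; R = I + sinθ·[k]× + (1−cosθ)·[k]×²:
    [+0.82038 +0.31212 +0.47913]
    [-0.22080 +0.94582 -0.23806]
    [-0.52747 +0.08950 +0.84484]
t = (-0.3097, -0.0697, 1.1367) m
M0: Pc = R·M0+t = (-0.34858, +0.01955, +1.18390); u = 575.1·(-0.34858)/1.18390 + 312.7 = 143.3701, v = 825.7·(+0.01955)/1.18390 + 239.1 = 252.7327
M1: Pc = R·M1+t = (-0.22306, -0.01424, +1.10320); u = 575.1·(-0.22306)/1.10320 + 312.7 = 196.4156, v = 825.7·(-0.01424)/1.10320 + 239.1 = 228.4446
M2: Pc = R·M2+t = (-0.27082, -0.15895, +1.08950); u = 575.1·(-0.27082)/1.08950 + 312.7 = 169.7470, v = 825.7·(-0.15895)/1.08950 + 239.1 = 118.6391
M3: Pc = R·M3+t = (-0.39634, -0.12516, +1.17020); u = 575.1·(-0.39634)/1.17020 + 312.7 = 117.9199, v = 825.7·(-0.12516)/1.17020 + 239.1 = 150.7842

c0=(143.37, 252.73) c1=(196.42, 228.44) c2=(169.75, 118.64) c3=(117.92, 150.78)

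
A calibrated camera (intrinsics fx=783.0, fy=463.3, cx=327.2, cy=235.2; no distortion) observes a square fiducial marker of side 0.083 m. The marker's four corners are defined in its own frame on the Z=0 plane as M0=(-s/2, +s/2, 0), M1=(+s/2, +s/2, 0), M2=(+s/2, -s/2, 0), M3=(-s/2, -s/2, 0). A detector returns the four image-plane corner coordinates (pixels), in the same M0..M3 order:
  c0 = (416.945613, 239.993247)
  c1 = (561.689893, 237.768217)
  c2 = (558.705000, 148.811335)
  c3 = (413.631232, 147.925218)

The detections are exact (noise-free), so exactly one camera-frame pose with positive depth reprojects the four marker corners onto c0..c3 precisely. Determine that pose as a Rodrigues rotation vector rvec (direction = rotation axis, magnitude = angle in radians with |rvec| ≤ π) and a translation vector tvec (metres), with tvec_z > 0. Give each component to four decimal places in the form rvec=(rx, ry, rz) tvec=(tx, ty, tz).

Intrinsics K: fx=783.0, fy=463.3, cx=327.2, cy=235.2
Marker side s = 0.083 m; corners in marker frame (Z=0):
  M0 = (-0.0415, +0.0415, 0)
  M1 = (+0.0415, +0.0415, 0)
  M2 = (+0.0415, -0.0415, 0)
  M3 = (-0.0415, -0.0415, 0)
Detected image corners:
  c0 = (416.945613, 239.993247) px
  c1 = (561.689893, 237.768217) px
  c2 = (558.705000, 148.811335) px
  c3 = (413.631232, 147.925218) px
Planar DLT: solve 8×8 A·h = b for H (H[2,2]=1):
  H  [+1947.94446 +46.88317 +488.98977]
  H  [+72.13153 +1093.75016 +193.65329]
  H  [+0.41426 +0.01839 +1.00000]
B = K⁻¹H; ‖b₁‖=2.352097, ‖b₂‖=2.352097; λ = 2/(‖b₁‖+‖b₂‖) = 0.425153, sign → tz>0 ⇒ λ=+0.425153
r₁ = λ·B[:,0] = (+0.98409,-0.02322,+0.17613); r₂ = λ·B[:,1] = (+0.02219,+0.99972,+0.00782)
r₃ = r₁×r₂ = (-0.17626,-0.00379,+0.98434); SVD([r₁ r₂ r₃]) → R = UVᵀ:
  R  [+0.98409 +0.02219 -0.17626]
  R  [-0.02322 +0.99972 -0.00379]
  R  [+0.17613 +0.00782 +0.98434]
t = (+0.08785, -0.03813, +0.42515) m
tr R = 2.968154; θ = arccos((tr R − 1)/2) = 0.178693 rad = 10.238°
axis k = ((R−Rᵀ)₃₂, (R−Rᵀ)₁₃, (R−Rᵀ)₂₁) / (2 sinθ) = (+0.032646, -0.991271, -0.127738)
rvec = θ·k = (+0.005834, -0.177133, -0.022826)

rvec=(0.0058, -0.1771, -0.0228) tvec=(0.0878, -0.0381, 0.4252)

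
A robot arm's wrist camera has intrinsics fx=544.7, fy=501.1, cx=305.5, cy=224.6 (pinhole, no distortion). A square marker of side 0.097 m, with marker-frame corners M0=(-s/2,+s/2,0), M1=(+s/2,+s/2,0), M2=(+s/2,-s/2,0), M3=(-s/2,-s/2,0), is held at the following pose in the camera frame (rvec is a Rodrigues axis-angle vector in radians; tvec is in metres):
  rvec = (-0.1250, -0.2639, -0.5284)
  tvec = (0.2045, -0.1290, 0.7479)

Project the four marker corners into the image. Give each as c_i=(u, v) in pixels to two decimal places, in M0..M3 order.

Intrinsics K: fx=544.7, fy=501.1, cx=305.5, cy=224.6
Marker side s = 0.097 m; corners in marker frame (Z=0):
  M0 = (-0.0485, +0.0485, 0)
  M1 = (+0.0485, +0.0485, 0)
  M2 = (+0.0485, -0.0485, 0)
  M3 = (-0.0485, -0.0485, 0)
rvec = (-0.1250, -0.2639, -0.5284), |rvec| = θ = 0.60372 rad = 34.590°
Rodrigues: sinθ=0.56771, 1−cosθ=0.17677; R = I + sinθ·[k]× + (1−cosθ)·[k]×²:
    [+0.83081 +0.51288 -0.21612]
    [-0.48088 +0.85701 +0.18517]
    [+0.28019 -0.04991 +0.95865]
t = (0.2045, -0.1290, 0.7479) m
M0: Pc = R·M0+t = (+0.18908, -0.06411, +0.73189); u = 544.7·(+0.18908)/0.73189 + 305.5 = 446.2208, v = 501.1·(-0.06411)/0.73189 + 224.6 = 180.7045
M1: Pc = R·M1+t = (+0.26967, -0.11076, +0.75907); u = 544.7·(+0.26967)/0.75907 + 305.5 = 499.0117, v = 501.1·(-0.11076)/0.75907 + 224.6 = 151.4830
M2: Pc = R·M2+t = (+0.21992, -0.19389, +0.76391); u = 544.7·(+0.21992)/0.76391 + 305.5 = 462.3118, v = 501.1·(-0.19389)/0.76391 + 224.6 = 97.4160
M3: Pc = R·M3+t = (+0.13933, -0.14724, +0.73673); u = 544.7·(+0.13933)/0.73673 + 305.5 = 408.5140, v = 501.1·(-0.14724)/0.73673 + 224.6 = 124.4509

c0=(446.22, 180.70) c1=(499.01, 151.48) c2=(462.31, 97.42) c3=(408.51, 124.45)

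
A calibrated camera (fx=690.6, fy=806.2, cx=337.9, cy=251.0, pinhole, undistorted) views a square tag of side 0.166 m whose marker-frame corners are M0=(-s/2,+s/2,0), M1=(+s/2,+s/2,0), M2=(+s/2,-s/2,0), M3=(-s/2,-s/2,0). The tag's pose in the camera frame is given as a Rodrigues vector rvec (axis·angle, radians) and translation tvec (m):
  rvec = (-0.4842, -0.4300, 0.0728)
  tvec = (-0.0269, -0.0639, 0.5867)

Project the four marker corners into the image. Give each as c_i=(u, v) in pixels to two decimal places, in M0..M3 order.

Intrinsics K: fx=690.6, fy=806.2, cx=337.9, cy=251.0
Marker side s = 0.166 m; corners in marker frame (Z=0):
  M0 = (-0.0830, +0.0830, 0)
  M1 = (+0.0830, +0.0830, 0)
  M2 = (+0.0830, -0.0830, 0)
  M3 = (-0.0830, -0.0830, 0)
rvec = (-0.4842, -0.4300, 0.0728), |rvec| = θ = 0.65165 rad = 37.337°
Rodrigues: sinθ=0.60650, 1−cosθ=0.20492; R = I + sinθ·[k]× + (1−cosθ)·[k]×²:
    [+0.90822 +0.03271 -0.41722]
    [+0.16823 +0.88431 +0.43555]
    [+0.38320 -0.46576 +0.79764]
t = (-0.0269, -0.0639, 0.5867) m
M0: Pc = R·M0+t = (-0.09957, -0.00447, +0.51624); u = 690.6·(-0.09957)/0.51624 + 337.9 = 204.7038, v = 806.2·(-0.00447)/0.51624 + 251.0 = 244.0266
M1: Pc = R·M1+t = (+0.05120, +0.02346, +0.57985); u = 690.6·(+0.05120)/0.57985 + 337.9 = 398.8763, v = 806.2·(+0.02346)/0.57985 + 251.0 = 283.6185
M2: Pc = R·M2+t = (+0.04577, -0.12333, +0.65716); u = 690.6·(+0.04577)/0.65716 + 337.9 = 385.9954, v = 806.2·(-0.12333)/0.65716 + 251.0 = 99.6944
M3: Pc = R·M3+t = (-0.10500, -0.15126, +0.59355); u = 690.6·(-0.10500)/0.59355 + 337.9 = 215.7352, v = 806.2·(-0.15126)/0.59355 + 251.0 = 45.5488

c0=(204.70, 244.03) c1=(398.88, 283.62) c2=(386.00, 99.69) c3=(215.74, 45.55)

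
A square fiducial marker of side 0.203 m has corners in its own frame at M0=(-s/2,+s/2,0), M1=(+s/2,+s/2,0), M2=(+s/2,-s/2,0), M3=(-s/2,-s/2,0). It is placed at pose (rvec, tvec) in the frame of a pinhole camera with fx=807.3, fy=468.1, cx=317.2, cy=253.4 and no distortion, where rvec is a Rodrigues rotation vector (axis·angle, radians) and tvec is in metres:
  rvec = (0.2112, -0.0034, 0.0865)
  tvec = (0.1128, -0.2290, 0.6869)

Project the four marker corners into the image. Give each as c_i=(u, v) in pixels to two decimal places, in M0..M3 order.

Intrinsics K: fx=807.3, fy=468.1, cx=317.2, cy=253.4
Marker side s = 0.203 m; corners in marker frame (Z=0):
  M0 = (-0.1015, +0.1015, 0)
  M1 = (+0.1015, +0.1015, 0)
  M2 = (+0.1015, -0.1015, 0)
  M3 = (-0.1015, -0.1015, 0)
rvec = (0.2112, -0.0034, 0.0865), |rvec| = θ = 0.22825 rad = 13.078°
Rodrigues: sinθ=0.22628, 1−cosθ=0.02594; R = I + sinθ·[k]× + (1−cosθ)·[k]×²:
    [+0.99627 -0.08611 +0.00572]
    [+0.08539 +0.97407 -0.20952]
    [+0.01247 +0.20922 +0.97779]
t = (0.1128, -0.2290, 0.6869) m
M0: Pc = R·M0+t = (+0.00294, -0.13880, +0.70687); u = 807.3·(+0.00294)/0.70687 + 317.2 = 320.5562, v = 468.1·(-0.13880)/0.70687 + 253.4 = 161.4851
M1: Pc = R·M1+t = (+0.20518, -0.12146, +0.70940); u = 807.3·(+0.20518)/0.70940 + 317.2 = 550.6967, v = 468.1·(-0.12146)/0.70940 + 253.4 = 173.2514
M2: Pc = R·M2+t = (+0.22266, -0.31920, +0.66693); u = 807.3·(+0.22266)/0.66693 + 317.2 = 586.7257, v = 468.1·(-0.31920)/0.66693 + 253.4 = 29.3615
M3: Pc = R·M3+t = (+0.02042, -0.33654, +0.66440); u = 807.3·(+0.02042)/0.66440 + 317.2 = 342.0104, v = 468.1·(-0.33654)/0.66440 + 253.4 = 16.2949

c0=(320.56, 161.49) c1=(550.70, 173.25) c2=(586.73, 29.36) c3=(342.01, 16.29)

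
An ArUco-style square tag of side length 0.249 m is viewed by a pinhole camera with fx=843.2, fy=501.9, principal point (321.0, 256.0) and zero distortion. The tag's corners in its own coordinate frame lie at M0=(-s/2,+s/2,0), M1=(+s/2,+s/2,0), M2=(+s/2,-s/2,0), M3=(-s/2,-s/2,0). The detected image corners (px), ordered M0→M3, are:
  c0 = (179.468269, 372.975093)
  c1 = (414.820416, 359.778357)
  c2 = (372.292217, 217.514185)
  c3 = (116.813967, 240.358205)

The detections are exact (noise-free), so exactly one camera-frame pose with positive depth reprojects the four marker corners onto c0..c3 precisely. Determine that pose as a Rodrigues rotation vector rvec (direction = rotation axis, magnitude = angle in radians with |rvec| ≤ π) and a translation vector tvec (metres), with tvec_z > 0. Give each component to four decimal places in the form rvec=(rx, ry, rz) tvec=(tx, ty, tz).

rvec=(0.3354, 0.1686, -0.1657) tvec=(-0.0513, 0.0741, 0.8238)

Intrinsics K: fx=843.2, fy=501.9, cx=321.0, cy=256.0
Marker side s = 0.249 m; corners in marker frame (Z=0):
  M0 = (-0.1245, +0.1245, 0)
  M1 = (+0.1245, +0.1245, 0)
  M2 = (+0.1245, -0.1245, 0)
  M3 = (-0.1245, -0.1245, 0)
Detected image corners:
  c0 = (179.468269, 372.975093) px
  c1 = (414.820416, 359.778357) px
  c2 = (372.292217, 217.514185) px
  c3 = (116.813967, 240.358205) px
Planar DLT: solve 8×8 A·h = b for H (H[2,2]=1):
  H  [+920.80711 +315.05910 +268.54264]
  H  [-140.56977 +664.25402 +301.16045]
  H  [-0.23219 +0.37911 +1.00000]
B = K⁻¹H; ‖b₁‖=1.213862, ‖b₂‖=1.213862; λ = 2/(‖b₁‖+‖b₂‖) = 0.823817, sign → tz>0 ⇒ λ=+0.823817
r₁ = λ·B[:,0] = (+0.97246,-0.13316,-0.19128); r₂ = λ·B[:,1] = (+0.18892,+0.93100,+0.31232)
r₃ = r₁×r₂ = (+0.13650,-0.33985,+0.93052); SVD([r₁ r₂ r₃]) → R = UVᵀ:
  R  [+0.97246 +0.18892 +0.13650]
  R  [-0.13316 +0.93100 -0.33985]
  R  [-0.19128 +0.31232 +0.93052]
t = (-0.05125, +0.07413, +0.82382) m
tr R = 2.833985; θ = arccos((tr R − 1)/2) = 0.410322 rad = 23.510°
axis k = ((R−Rᵀ)₃₂, (R−Rᵀ)₁₃, (R−Rᵀ)₂₁) / (2 sinθ) = (+0.817448, +0.410848, -0.403712)
rvec = θ·k = (+0.335417, +0.168580, -0.165652)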